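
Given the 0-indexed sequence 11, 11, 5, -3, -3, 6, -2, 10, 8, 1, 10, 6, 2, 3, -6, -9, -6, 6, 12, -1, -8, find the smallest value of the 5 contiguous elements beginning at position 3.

-3

Elements at indices 3..7: -3, -3, 6, -2, 10
min(-3, -3, 6, -2, 10) = -3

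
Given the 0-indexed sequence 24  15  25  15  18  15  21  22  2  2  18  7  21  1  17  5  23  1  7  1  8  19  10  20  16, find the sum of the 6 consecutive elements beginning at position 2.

116

Elements at indices 2..7: 25, 15, 18, 15, 21, 22
sum(25, 15, 18, 15, 21, 22) = 116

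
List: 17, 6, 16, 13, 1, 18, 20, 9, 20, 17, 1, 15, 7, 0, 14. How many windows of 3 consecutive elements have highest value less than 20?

(17, 6, 16) → max 17  < 20 ✓
(6, 16, 13) → max 16  < 20 ✓
(16, 13, 1) → max 16  < 20 ✓
(13, 1, 18) → max 18  < 20 ✓
(1, 18, 20) → max 20
(18, 20, 9) → max 20
(20, 9, 20) → max 20
(9, 20, 17) → max 20
(20, 17, 1) → max 20
(17, 1, 15) → max 17  < 20 ✓
(1, 15, 7) → max 15  < 20 ✓
(15, 7, 0) → max 15  < 20 ✓
(7, 0, 14) → max 14  < 20 ✓
8 windows satisfy the condition.

8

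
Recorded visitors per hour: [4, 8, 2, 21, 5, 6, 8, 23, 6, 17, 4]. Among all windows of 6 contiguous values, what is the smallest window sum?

(4, 8, 2, 21, 5, 6) → sum 46
(8, 2, 21, 5, 6, 8) → sum 50
(2, 21, 5, 6, 8, 23) → sum 65
(21, 5, 6, 8, 23, 6) → sum 69
(5, 6, 8, 23, 6, 17) → sum 65
(6, 8, 23, 6, 17, 4) → sum 64
Smallest of these is 46.

46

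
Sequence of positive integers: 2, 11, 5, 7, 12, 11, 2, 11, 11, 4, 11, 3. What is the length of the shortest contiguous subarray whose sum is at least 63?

8

Extend right; whenever the sum reaches 63, record the length and shrink from the left:
add 2: running sum 2 < 63
add 11: running sum 13 < 63
add 5: running sum 18 < 63
add 7: running sum 25 < 63
add 12: running sum 37 < 63
add 11: running sum 48 < 63
add 2: running sum 50 < 63
add 11: running sum 61 < 63
end 8: [11, 5, 7, 12, 11, 2, 11, 11] sum 70, len 8
end 9: [5, 7, 12, 11, 2, 11, 11, 4] sum 63, len 8
end 10: [7, 12, 11, 2, 11, 11, 4, 11] sum 69, len 8
end 11: [12, 11, 2, 11, 11, 4, 11, 3] sum 65, len 8
Shortest qualifying length: 8.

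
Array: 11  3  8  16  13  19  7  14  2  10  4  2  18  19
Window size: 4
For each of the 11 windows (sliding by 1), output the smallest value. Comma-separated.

[11, 3, 8, 16] → min 3
[3, 8, 16, 13] → min 3
[8, 16, 13, 19] → min 8
[16, 13, 19, 7] → min 7
[13, 19, 7, 14] → min 7
[19, 7, 14, 2] → min 2
[7, 14, 2, 10] → min 2
[14, 2, 10, 4] → min 2
[2, 10, 4, 2] → min 2
[10, 4, 2, 18] → min 2
[4, 2, 18, 19] → min 2

3, 3, 8, 7, 7, 2, 2, 2, 2, 2, 2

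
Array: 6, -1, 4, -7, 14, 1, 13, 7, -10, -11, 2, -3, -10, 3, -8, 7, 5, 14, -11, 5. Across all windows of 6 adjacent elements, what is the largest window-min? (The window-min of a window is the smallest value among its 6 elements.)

-7

Window mins for each of the 15 positions:
(6, -1, 4, -7, 14, 1) → min -7
(-1, 4, -7, 14, 1, 13) → min -7
(4, -7, 14, 1, 13, 7) → min -7
(-7, 14, 1, 13, 7, -10) → min -10
(14, 1, 13, 7, -10, -11) → min -11
(1, 13, 7, -10, -11, 2) → min -11
(13, 7, -10, -11, 2, -3) → min -11
(7, -10, -11, 2, -3, -10) → min -11
(-10, -11, 2, -3, -10, 3) → min -11
(-11, 2, -3, -10, 3, -8) → min -11
(2, -3, -10, 3, -8, 7) → min -10
(-3, -10, 3, -8, 7, 5) → min -10
(-10, 3, -8, 7, 5, 14) → min -10
(3, -8, 7, 5, 14, -11) → min -11
(-8, 7, 5, 14, -11, 5) → min -11
Largest of these is -7.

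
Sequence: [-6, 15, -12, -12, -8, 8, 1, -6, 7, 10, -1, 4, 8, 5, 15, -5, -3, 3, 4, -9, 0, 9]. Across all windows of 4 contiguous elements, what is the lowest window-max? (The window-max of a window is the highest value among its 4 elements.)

Window maxs for each of the 19 positions:
-6 15 -12 -12 → max 15
15 -12 -12 -8 → max 15
-12 -12 -8 8 → max 8
-12 -8 8 1 → max 8
-8 8 1 -6 → max 8
8 1 -6 7 → max 8
1 -6 7 10 → max 10
-6 7 10 -1 → max 10
7 10 -1 4 → max 10
10 -1 4 8 → max 10
-1 4 8 5 → max 8
4 8 5 15 → max 15
8 5 15 -5 → max 15
5 15 -5 -3 → max 15
15 -5 -3 3 → max 15
-5 -3 3 4 → max 4
-3 3 4 -9 → max 4
3 4 -9 0 → max 4
4 -9 0 9 → max 9
Lowest of these is 4.

4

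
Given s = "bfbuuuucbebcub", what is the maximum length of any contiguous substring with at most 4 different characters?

12

add b: window [b] (1 distinct), len 1
add f: window [b, f] (2 distinct), len 2
add b: window [b, f, b] (2 distinct), len 3
add u: window [b, f, b, u] (3 distinct), len 4
add u: window [b, f, b, u, u] (3 distinct), len 5
add u: window [b, f, b, u, u, u] (3 distinct), len 6
add u: window [b, f, b, u, u, u, u] (3 distinct), len 7
add c: window [b, f, b, u, u, u, u, c] (4 distinct), len 8
add b: window [b, f, b, u, u, u, u, c, b] (4 distinct), len 9
add e: window [b, u, u, u, u, c, b, e] (4 distinct), len 8
add b: window [b, u, u, u, u, c, b, e, b] (4 distinct), len 9
add c: window [b, u, u, u, u, c, b, e, b, c] (4 distinct), len 10
add u: window [b, u, u, u, u, c, b, e, b, c, u] (4 distinct), len 11
add b: window [b, u, u, u, u, c, b, e, b, c, u, b] (4 distinct), len 12
Longest length with ≤4 distinct: 12.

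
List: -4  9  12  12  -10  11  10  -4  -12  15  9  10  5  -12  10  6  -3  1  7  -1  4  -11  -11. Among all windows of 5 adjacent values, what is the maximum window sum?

35

Each size-5 window and its sum:
-4 9 12 12 -10 → sum 19
9 12 12 -10 11 → sum 34
12 12 -10 11 10 → sum 35
12 -10 11 10 -4 → sum 19
-10 11 10 -4 -12 → sum -5
11 10 -4 -12 15 → sum 20
10 -4 -12 15 9 → sum 18
-4 -12 15 9 10 → sum 18
-12 15 9 10 5 → sum 27
15 9 10 5 -12 → sum 27
9 10 5 -12 10 → sum 22
10 5 -12 10 6 → sum 19
5 -12 10 6 -3 → sum 6
-12 10 6 -3 1 → sum 2
10 6 -3 1 7 → sum 21
6 -3 1 7 -1 → sum 10
-3 1 7 -1 4 → sum 8
1 7 -1 4 -11 → sum 0
7 -1 4 -11 -11 → sum -12
Maximum of these is 35.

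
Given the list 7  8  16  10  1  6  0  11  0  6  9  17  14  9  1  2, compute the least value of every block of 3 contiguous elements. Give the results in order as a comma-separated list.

7, 8, 1, 1, 0, 0, 0, 0, 0, 6, 9, 9, 1, 1

[7, 8, 16] → min 7
[8, 16, 10] → min 8
[16, 10, 1] → min 1
[10, 1, 6] → min 1
[1, 6, 0] → min 0
[6, 0, 11] → min 0
[0, 11, 0] → min 0
[11, 0, 6] → min 0
[0, 6, 9] → min 0
[6, 9, 17] → min 6
[9, 17, 14] → min 9
[17, 14, 9] → min 9
[14, 9, 1] → min 1
[9, 1, 2] → min 1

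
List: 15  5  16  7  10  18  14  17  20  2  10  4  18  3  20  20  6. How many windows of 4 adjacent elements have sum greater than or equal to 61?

2

15 5 16 7 → sum 43
5 16 7 10 → sum 38
16 7 10 18 → sum 51
7 10 18 14 → sum 49
10 18 14 17 → sum 59
18 14 17 20 → sum 69  ≥ 61 ✓
14 17 20 2 → sum 53
17 20 2 10 → sum 49
20 2 10 4 → sum 36
2 10 4 18 → sum 34
10 4 18 3 → sum 35
4 18 3 20 → sum 45
18 3 20 20 → sum 61  ≥ 61 ✓
3 20 20 6 → sum 49
2 windows satisfy the condition.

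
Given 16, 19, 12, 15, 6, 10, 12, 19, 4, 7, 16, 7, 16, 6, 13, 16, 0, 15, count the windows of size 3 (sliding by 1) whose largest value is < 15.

1

16 19 12 → max 19
19 12 15 → max 19
12 15 6 → max 15
15 6 10 → max 15
6 10 12 → max 12  < 15 ✓
10 12 19 → max 19
12 19 4 → max 19
19 4 7 → max 19
4 7 16 → max 16
7 16 7 → max 16
16 7 16 → max 16
7 16 6 → max 16
16 6 13 → max 16
6 13 16 → max 16
13 16 0 → max 16
16 0 15 → max 16
1 window satisfy the condition.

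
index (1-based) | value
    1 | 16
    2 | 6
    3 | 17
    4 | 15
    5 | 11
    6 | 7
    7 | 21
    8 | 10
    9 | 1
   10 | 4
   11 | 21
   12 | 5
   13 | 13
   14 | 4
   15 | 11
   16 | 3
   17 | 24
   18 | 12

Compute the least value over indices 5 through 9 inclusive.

Elements at indices 5..9: 11, 7, 21, 10, 1
min(11, 7, 21, 10, 1) = 1

1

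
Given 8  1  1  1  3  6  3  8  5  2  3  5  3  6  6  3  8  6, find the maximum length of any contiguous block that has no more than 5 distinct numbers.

14

Extend right; when distinct count exceeds 5, shrink from the left:
add 8: window [8] (1 distinct), len 1
add 1: window [8, 1] (2 distinct), len 2
add 1: window [8, 1, 1] (2 distinct), len 3
add 1: window [8, 1, 1, 1] (2 distinct), len 4
add 3: window [8, 1, 1, 1, 3] (3 distinct), len 5
add 6: window [8, 1, 1, 1, 3, 6] (4 distinct), len 6
add 3: window [8, 1, 1, 1, 3, 6, 3] (4 distinct), len 7
add 8: window [8, 1, 1, 1, 3, 6, 3, 8] (4 distinct), len 8
add 5: window [8, 1, 1, 1, 3, 6, 3, 8, 5] (5 distinct), len 9
add 2: window [3, 6, 3, 8, 5, 2] (5 distinct), len 6
add 3: window [3, 6, 3, 8, 5, 2, 3] (5 distinct), len 7
add 5: window [3, 6, 3, 8, 5, 2, 3, 5] (5 distinct), len 8
add 3: window [3, 6, 3, 8, 5, 2, 3, 5, 3] (5 distinct), len 9
add 6: window [3, 6, 3, 8, 5, 2, 3, 5, 3, 6] (5 distinct), len 10
add 6: window [3, 6, 3, 8, 5, 2, 3, 5, 3, 6, 6] (5 distinct), len 11
add 3: window [3, 6, 3, 8, 5, 2, 3, 5, 3, 6, 6, 3] (5 distinct), len 12
add 8: window [3, 6, 3, 8, 5, 2, 3, 5, 3, 6, 6, 3, 8] (5 distinct), len 13
add 6: window [3, 6, 3, 8, 5, 2, 3, 5, 3, 6, 6, 3, 8, 6] (5 distinct), len 14
Longest length with ≤5 distinct: 14.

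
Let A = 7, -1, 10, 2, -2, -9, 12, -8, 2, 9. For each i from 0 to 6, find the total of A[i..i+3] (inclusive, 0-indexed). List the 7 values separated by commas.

18, 9, 1, 3, -7, -3, 15

Sliding a size-4 window across the 10 values:
7 -1 10 2 → sum 18
-1 10 2 -2 → sum 9
10 2 -2 -9 → sum 1
2 -2 -9 12 → sum 3
-2 -9 12 -8 → sum -7
-9 12 -8 2 → sum -3
12 -8 2 9 → sum 15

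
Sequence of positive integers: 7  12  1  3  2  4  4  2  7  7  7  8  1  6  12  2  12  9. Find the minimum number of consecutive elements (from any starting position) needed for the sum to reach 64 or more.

9

Extend right; whenever the sum reaches 64, record the length and shrink from the left:
add 7: running sum 7 < 64
add 12: running sum 19 < 64
add 1: running sum 20 < 64
add 3: running sum 23 < 64
add 2: running sum 25 < 64
add 4: running sum 29 < 64
add 4: running sum 33 < 64
add 2: running sum 35 < 64
add 7: running sum 42 < 64
add 7: running sum 49 < 64
add 7: running sum 56 < 64
end 11: [7, 12, 1, 3, 2, 4, 4, 2, 7, 7, 7, 8] sum 64, len 12
end 12: [7, 12, 1, 3, 2, 4, 4, 2, 7, 7, 7, 8, 1] sum 65, len 13
end 13: [12, 1, 3, 2, 4, 4, 2, 7, 7, 7, 8, 1, 6] sum 64, len 13
end 14: [1, 3, 2, 4, 4, 2, 7, 7, 7, 8, 1, 6, 12] sum 64, len 13
end 15: [3, 2, 4, 4, 2, 7, 7, 7, 8, 1, 6, 12, 2] sum 65, len 13
end 16: [2, 7, 7, 7, 8, 1, 6, 12, 2, 12] sum 64, len 10
end 17: [7, 7, 8, 1, 6, 12, 2, 12, 9] sum 64, len 9
Shortest qualifying length: 9.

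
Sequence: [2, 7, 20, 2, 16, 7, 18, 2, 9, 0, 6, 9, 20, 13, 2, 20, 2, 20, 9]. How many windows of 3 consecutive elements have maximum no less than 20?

[2, 7, 20] → max 20  ≥ 20 ✓
[7, 20, 2] → max 20  ≥ 20 ✓
[20, 2, 16] → max 20  ≥ 20 ✓
[2, 16, 7] → max 16
[16, 7, 18] → max 18
[7, 18, 2] → max 18
[18, 2, 9] → max 18
[2, 9, 0] → max 9
[9, 0, 6] → max 9
[0, 6, 9] → max 9
[6, 9, 20] → max 20  ≥ 20 ✓
[9, 20, 13] → max 20  ≥ 20 ✓
[20, 13, 2] → max 20  ≥ 20 ✓
[13, 2, 20] → max 20  ≥ 20 ✓
[2, 20, 2] → max 20  ≥ 20 ✓
[20, 2, 20] → max 20  ≥ 20 ✓
[2, 20, 9] → max 20  ≥ 20 ✓
10 windows satisfy the condition.

10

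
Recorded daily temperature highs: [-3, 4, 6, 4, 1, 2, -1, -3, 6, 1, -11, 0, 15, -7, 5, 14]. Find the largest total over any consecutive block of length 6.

16

-3 4 6 4 1 2 → sum 14
4 6 4 1 2 -1 → sum 16
6 4 1 2 -1 -3 → sum 9
4 1 2 -1 -3 6 → sum 9
1 2 -1 -3 6 1 → sum 6
2 -1 -3 6 1 -11 → sum -6
-1 -3 6 1 -11 0 → sum -8
-3 6 1 -11 0 15 → sum 8
6 1 -11 0 15 -7 → sum 4
1 -11 0 15 -7 5 → sum 3
-11 0 15 -7 5 14 → sum 16
Largest of these is 16.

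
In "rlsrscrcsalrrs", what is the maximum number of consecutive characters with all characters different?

5

add r: [r] len 1
add l: [r, l] len 2
add s: [r, l, s] len 3
add r (repeat r, move left end past it): [l, s, r] len 3
add s (repeat s, move left end past it): [r, s] len 2
add c: [r, s, c] len 3
add r (repeat r, move left end past it): [s, c, r] len 3
add c (repeat c, move left end past it): [r, c] len 2
add s: [r, c, s] len 3
add a: [r, c, s, a] len 4
add l: [r, c, s, a, l] len 5
add r (repeat r, move left end past it): [c, s, a, l, r] len 5
add r (repeat r, move left end past it): [r] len 1
add s: [r, s] len 2
Longest all-distinct length: 5.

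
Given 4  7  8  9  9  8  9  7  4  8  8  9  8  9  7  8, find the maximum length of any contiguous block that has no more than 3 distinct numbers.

7

Extend right; when distinct count exceeds 3, shrink from the left:
add 4: window [4] (1 distinct), len 1
add 7: window [4, 7] (2 distinct), len 2
add 8: window [4, 7, 8] (3 distinct), len 3
add 9: window [7, 8, 9] (3 distinct), len 3
add 9: window [7, 8, 9, 9] (3 distinct), len 4
add 8: window [7, 8, 9, 9, 8] (3 distinct), len 5
add 9: window [7, 8, 9, 9, 8, 9] (3 distinct), len 6
add 7: window [7, 8, 9, 9, 8, 9, 7] (3 distinct), len 7
add 4: window [9, 7, 4] (3 distinct), len 3
add 8: window [7, 4, 8] (3 distinct), len 3
add 8: window [7, 4, 8, 8] (3 distinct), len 4
add 9: window [4, 8, 8, 9] (3 distinct), len 4
add 8: window [4, 8, 8, 9, 8] (3 distinct), len 5
add 9: window [4, 8, 8, 9, 8, 9] (3 distinct), len 6
add 7: window [8, 8, 9, 8, 9, 7] (3 distinct), len 6
add 8: window [8, 8, 9, 8, 9, 7, 8] (3 distinct), len 7
Longest length with ≤3 distinct: 7.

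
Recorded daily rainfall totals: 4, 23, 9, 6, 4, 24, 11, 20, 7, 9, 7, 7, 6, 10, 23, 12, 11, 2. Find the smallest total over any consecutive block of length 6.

[4, 23, 9, 6, 4, 24] → sum 70
[23, 9, 6, 4, 24, 11] → sum 77
[9, 6, 4, 24, 11, 20] → sum 74
[6, 4, 24, 11, 20, 7] → sum 72
[4, 24, 11, 20, 7, 9] → sum 75
[24, 11, 20, 7, 9, 7] → sum 78
[11, 20, 7, 9, 7, 7] → sum 61
[20, 7, 9, 7, 7, 6] → sum 56
[7, 9, 7, 7, 6, 10] → sum 46
[9, 7, 7, 6, 10, 23] → sum 62
[7, 7, 6, 10, 23, 12] → sum 65
[7, 6, 10, 23, 12, 11] → sum 69
[6, 10, 23, 12, 11, 2] → sum 64
Smallest of these is 46.

46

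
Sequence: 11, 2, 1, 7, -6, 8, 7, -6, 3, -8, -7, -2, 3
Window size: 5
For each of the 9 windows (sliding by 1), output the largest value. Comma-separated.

11, 8, 8, 8, 8, 8, 7, 3, 3

11 2 1 7 -6 → max 11
2 1 7 -6 8 → max 8
1 7 -6 8 7 → max 8
7 -6 8 7 -6 → max 8
-6 8 7 -6 3 → max 8
8 7 -6 3 -8 → max 8
7 -6 3 -8 -7 → max 7
-6 3 -8 -7 -2 → max 3
3 -8 -7 -2 3 → max 3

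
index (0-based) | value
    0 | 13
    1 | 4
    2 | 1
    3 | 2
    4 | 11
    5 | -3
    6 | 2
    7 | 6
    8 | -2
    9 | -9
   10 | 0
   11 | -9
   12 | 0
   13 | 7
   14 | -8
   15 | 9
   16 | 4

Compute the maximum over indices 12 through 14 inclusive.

Elements at indices 12..14: 0, 7, -8
max(0, 7, -8) = 7

7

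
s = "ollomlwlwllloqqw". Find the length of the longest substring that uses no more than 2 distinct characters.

7

add o: window [o] (1 distinct), len 1
add l: window [o, l] (2 distinct), len 2
add l: window [o, l, l] (2 distinct), len 3
add o: window [o, l, l, o] (2 distinct), len 4
add m: window [o, m] (2 distinct), len 2
add l: window [m, l] (2 distinct), len 2
add w: window [l, w] (2 distinct), len 2
add l: window [l, w, l] (2 distinct), len 3
add w: window [l, w, l, w] (2 distinct), len 4
add l: window [l, w, l, w, l] (2 distinct), len 5
add l: window [l, w, l, w, l, l] (2 distinct), len 6
add l: window [l, w, l, w, l, l, l] (2 distinct), len 7
add o: window [l, l, l, o] (2 distinct), len 4
add q: window [o, q] (2 distinct), len 2
add q: window [o, q, q] (2 distinct), len 3
add w: window [q, q, w] (2 distinct), len 3
Longest length with ≤2 distinct: 7.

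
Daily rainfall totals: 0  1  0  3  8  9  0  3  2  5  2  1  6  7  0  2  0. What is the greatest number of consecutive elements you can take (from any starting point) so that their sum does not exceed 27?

9

[0] sum 0 len 1
[0, 1] sum 1 len 2
[0, 1, 0] sum 1 len 3
[0, 1, 0, 3] sum 4 len 4
[0, 1, 0, 3, 8] sum 12 len 5
[0, 1, 0, 3, 8, 9] sum 21 len 6
[0, 1, 0, 3, 8, 9, 0] sum 21 len 7
[0, 1, 0, 3, 8, 9, 0, 3] sum 24 len 8
[0, 1, 0, 3, 8, 9, 0, 3, 2] sum 26 len 9
[8, 9, 0, 3, 2, 5] sum 27 len 6
[9, 0, 3, 2, 5, 2] sum 21 len 6
[9, 0, 3, 2, 5, 2, 1] sum 22 len 7
[0, 3, 2, 5, 2, 1, 6] sum 19 len 7
[0, 3, 2, 5, 2, 1, 6, 7] sum 26 len 8
[0, 3, 2, 5, 2, 1, 6, 7, 0] sum 26 len 9
[2, 5, 2, 1, 6, 7, 0, 2] sum 25 len 8
[2, 5, 2, 1, 6, 7, 0, 2, 0] sum 25 len 9
Longest length seen: 9.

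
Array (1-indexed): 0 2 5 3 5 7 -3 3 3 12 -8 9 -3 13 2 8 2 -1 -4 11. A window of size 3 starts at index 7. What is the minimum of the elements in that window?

Elements at indices 7..9: -3, 3, 3
min(-3, 3, 3) = -3

-3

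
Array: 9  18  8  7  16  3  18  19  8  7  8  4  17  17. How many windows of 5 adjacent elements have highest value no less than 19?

5

[9, 18, 8, 7, 16] → max 18
[18, 8, 7, 16, 3] → max 18
[8, 7, 16, 3, 18] → max 18
[7, 16, 3, 18, 19] → max 19  ≥ 19 ✓
[16, 3, 18, 19, 8] → max 19  ≥ 19 ✓
[3, 18, 19, 8, 7] → max 19  ≥ 19 ✓
[18, 19, 8, 7, 8] → max 19  ≥ 19 ✓
[19, 8, 7, 8, 4] → max 19  ≥ 19 ✓
[8, 7, 8, 4, 17] → max 17
[7, 8, 4, 17, 17] → max 17
5 windows satisfy the condition.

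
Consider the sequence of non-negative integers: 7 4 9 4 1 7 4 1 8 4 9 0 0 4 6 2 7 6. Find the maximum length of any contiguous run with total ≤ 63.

Extend to the right; shrink from the left whenever the sum exceeds 63:
→ 7: sum 7, len 1
→ 4: sum 11, len 2
→ 9: sum 20, len 3
→ 4: sum 24, len 4
→ 1: sum 25, len 5
→ 7: sum 32, len 6
→ 4: sum 36, len 7
→ 1: sum 37, len 8
→ 8: sum 45, len 9
→ 4: sum 49, len 10
→ 9: sum 58, len 11
→ 0: sum 58, len 12
→ 0: sum 58, len 13
→ 4: sum 62, len 14
→ 6 (dropped 7): sum 61, len 14
→ 2: sum 63, len 15
→ 7 (dropped 4, 9): sum 57, len 14
→ 6: sum 63, len 15
Longest length seen: 15.

15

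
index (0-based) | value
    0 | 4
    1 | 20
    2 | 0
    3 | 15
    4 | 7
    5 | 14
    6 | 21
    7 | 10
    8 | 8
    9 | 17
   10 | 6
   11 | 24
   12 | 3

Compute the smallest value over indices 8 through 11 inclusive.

6

Elements at indices 8..11: 8, 17, 6, 24
min(8, 17, 6, 24) = 6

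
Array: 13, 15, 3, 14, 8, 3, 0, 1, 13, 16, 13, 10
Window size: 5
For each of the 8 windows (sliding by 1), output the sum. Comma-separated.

53, 43, 28, 26, 25, 33, 43, 53

Sliding a size-5 window across the 12 values:
(13, 15, 3, 14, 8) → sum 53
(15, 3, 14, 8, 3) → sum 43
(3, 14, 8, 3, 0) → sum 28
(14, 8, 3, 0, 1) → sum 26
(8, 3, 0, 1, 13) → sum 25
(3, 0, 1, 13, 16) → sum 33
(0, 1, 13, 16, 13) → sum 43
(1, 13, 16, 13, 10) → sum 53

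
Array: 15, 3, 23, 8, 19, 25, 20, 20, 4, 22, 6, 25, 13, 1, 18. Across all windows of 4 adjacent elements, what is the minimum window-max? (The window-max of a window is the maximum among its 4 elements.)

Window maxs for each of the 12 positions:
15 3 23 8 → max 23
3 23 8 19 → max 23
23 8 19 25 → max 25
8 19 25 20 → max 25
19 25 20 20 → max 25
25 20 20 4 → max 25
20 20 4 22 → max 22
20 4 22 6 → max 22
4 22 6 25 → max 25
22 6 25 13 → max 25
6 25 13 1 → max 25
25 13 1 18 → max 25
Minimum of these is 22.

22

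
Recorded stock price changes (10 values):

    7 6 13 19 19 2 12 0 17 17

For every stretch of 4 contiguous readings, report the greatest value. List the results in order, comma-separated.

Sliding a size-4 window across the 10 values:
[7, 6, 13, 19] → max 19
[6, 13, 19, 19] → max 19
[13, 19, 19, 2] → max 19
[19, 19, 2, 12] → max 19
[19, 2, 12, 0] → max 19
[2, 12, 0, 17] → max 17
[12, 0, 17, 17] → max 17

19, 19, 19, 19, 19, 17, 17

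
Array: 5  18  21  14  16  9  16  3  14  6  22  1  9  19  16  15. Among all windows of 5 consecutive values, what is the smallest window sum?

46

Window sums for each of the 12 positions:
(5, 18, 21, 14, 16) → sum 74
(18, 21, 14, 16, 9) → sum 78
(21, 14, 16, 9, 16) → sum 76
(14, 16, 9, 16, 3) → sum 58
(16, 9, 16, 3, 14) → sum 58
(9, 16, 3, 14, 6) → sum 48
(16, 3, 14, 6, 22) → sum 61
(3, 14, 6, 22, 1) → sum 46
(14, 6, 22, 1, 9) → sum 52
(6, 22, 1, 9, 19) → sum 57
(22, 1, 9, 19, 16) → sum 67
(1, 9, 19, 16, 15) → sum 60
Smallest of these is 46.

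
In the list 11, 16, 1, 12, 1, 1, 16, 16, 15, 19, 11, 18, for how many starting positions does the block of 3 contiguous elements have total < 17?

[11, 16, 1] → sum 28
[16, 1, 12] → sum 29
[1, 12, 1] → sum 14  < 17 ✓
[12, 1, 1] → sum 14  < 17 ✓
[1, 1, 16] → sum 18
[1, 16, 16] → sum 33
[16, 16, 15] → sum 47
[16, 15, 19] → sum 50
[15, 19, 11] → sum 45
[19, 11, 18] → sum 48
2 windows satisfy the condition.

2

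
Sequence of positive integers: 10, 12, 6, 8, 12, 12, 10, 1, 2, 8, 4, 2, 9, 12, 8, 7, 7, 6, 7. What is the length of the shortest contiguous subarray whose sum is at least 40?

add 10: running sum 10 < 40
add 12: running sum 22 < 40
add 6: running sum 28 < 40
add 8: running sum 36 < 40
add 12: shortest ending here [10, 12, 6, 8, 12] sum 48, len 5
add 12: shortest ending here [12, 6, 8, 12, 12] sum 50, len 5
add 10: shortest ending here [8, 12, 12, 10] sum 42, len 4
add 1: shortest ending here [8, 12, 12, 10, 1] sum 43, len 5
add 2: shortest ending here [8, 12, 12, 10, 1, 2] sum 45, len 6
add 8: shortest ending here [12, 12, 10, 1, 2, 8] sum 45, len 6
add 4: shortest ending here [12, 12, 10, 1, 2, 8, 4] sum 49, len 7
add 2: shortest ending here [12, 12, 10, 1, 2, 8, 4, 2] sum 51, len 8
add 9: shortest ending here [12, 10, 1, 2, 8, 4, 2, 9] sum 48, len 8
add 12: shortest ending here [10, 1, 2, 8, 4, 2, 9, 12] sum 48, len 8
add 8: shortest ending here [8, 4, 2, 9, 12, 8] sum 43, len 6
add 7: shortest ending here [4, 2, 9, 12, 8, 7] sum 42, len 6
add 7: shortest ending here [9, 12, 8, 7, 7] sum 43, len 5
add 6: shortest ending here [12, 8, 7, 7, 6] sum 40, len 5
add 7: shortest ending here [12, 8, 7, 7, 6, 7] sum 47, len 6
Shortest qualifying length: 4.

4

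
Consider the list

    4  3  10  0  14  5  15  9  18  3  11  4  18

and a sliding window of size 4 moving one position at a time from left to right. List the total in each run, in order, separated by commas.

17, 27, 29, 34, 43, 47, 45, 41, 36, 36

Sliding a size-4 window across the 13 values:
4 3 10 0 → sum 17
3 10 0 14 → sum 27
10 0 14 5 → sum 29
0 14 5 15 → sum 34
14 5 15 9 → sum 43
5 15 9 18 → sum 47
15 9 18 3 → sum 45
9 18 3 11 → sum 41
18 3 11 4 → sum 36
3 11 4 18 → sum 36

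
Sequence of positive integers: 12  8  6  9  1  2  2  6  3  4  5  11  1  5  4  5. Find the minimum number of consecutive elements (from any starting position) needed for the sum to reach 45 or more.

add 12: running sum 12 < 45
add 8: running sum 20 < 45
add 6: running sum 26 < 45
add 9: running sum 35 < 45
add 1: running sum 36 < 45
add 2: running sum 38 < 45
add 2: running sum 40 < 45
add 6: shortest ending here [12, 8, 6, 9, 1, 2, 2, 6] sum 46, len 8
add 3: shortest ending here [12, 8, 6, 9, 1, 2, 2, 6, 3] sum 49, len 9
add 4: shortest ending here [12, 8, 6, 9, 1, 2, 2, 6, 3, 4] sum 53, len 10
add 5: shortest ending here [8, 6, 9, 1, 2, 2, 6, 3, 4, 5] sum 46, len 10
add 11: shortest ending here [6, 9, 1, 2, 2, 6, 3, 4, 5, 11] sum 49, len 10
add 1: shortest ending here [6, 9, 1, 2, 2, 6, 3, 4, 5, 11, 1] sum 50, len 11
add 5: shortest ending here [9, 1, 2, 2, 6, 3, 4, 5, 11, 1, 5] sum 49, len 11
add 4: shortest ending here [9, 1, 2, 2, 6, 3, 4, 5, 11, 1, 5, 4] sum 53, len 12
add 5: shortest ending here [2, 6, 3, 4, 5, 11, 1, 5, 4, 5] sum 46, len 10
Shortest qualifying length: 8.

8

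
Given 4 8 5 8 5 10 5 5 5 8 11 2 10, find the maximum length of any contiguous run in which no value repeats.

add 4: [4] len 1
add 8: [4, 8] len 2
add 5: [4, 8, 5] len 3
add 8 (repeat 8, move left end past it): [5, 8] len 2
add 5 (repeat 5, move left end past it): [8, 5] len 2
add 10: [8, 5, 10] len 3
add 5 (repeat 5, move left end past it): [10, 5] len 2
add 5 (repeat 5, move left end past it): [5] len 1
add 5 (repeat 5, move left end past it): [5] len 1
add 8: [5, 8] len 2
add 11: [5, 8, 11] len 3
add 2: [5, 8, 11, 2] len 4
add 10: [5, 8, 11, 2, 10] len 5
Longest all-distinct length: 5.

5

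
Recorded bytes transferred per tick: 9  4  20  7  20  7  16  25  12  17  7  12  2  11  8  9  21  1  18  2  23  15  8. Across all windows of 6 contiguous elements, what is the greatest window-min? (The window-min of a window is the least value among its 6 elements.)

9 4 20 7 20 7 → min 4
4 20 7 20 7 16 → min 4
20 7 20 7 16 25 → min 7
7 20 7 16 25 12 → min 7
20 7 16 25 12 17 → min 7
7 16 25 12 17 7 → min 7
16 25 12 17 7 12 → min 7
25 12 17 7 12 2 → min 2
12 17 7 12 2 11 → min 2
17 7 12 2 11 8 → min 2
7 12 2 11 8 9 → min 2
12 2 11 8 9 21 → min 2
2 11 8 9 21 1 → min 1
11 8 9 21 1 18 → min 1
8 9 21 1 18 2 → min 1
9 21 1 18 2 23 → min 1
21 1 18 2 23 15 → min 1
1 18 2 23 15 8 → min 1
Greatest of these is 7.

7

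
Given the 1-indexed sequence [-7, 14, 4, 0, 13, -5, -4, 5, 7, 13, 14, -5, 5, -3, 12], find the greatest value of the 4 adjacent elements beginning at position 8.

14

Elements at indices 8..11: 5, 7, 13, 14
max(5, 7, 13, 14) = 14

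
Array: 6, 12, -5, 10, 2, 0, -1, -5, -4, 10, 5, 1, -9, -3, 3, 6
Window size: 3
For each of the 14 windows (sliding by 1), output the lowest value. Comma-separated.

[6, 12, -5] → min -5
[12, -5, 10] → min -5
[-5, 10, 2] → min -5
[10, 2, 0] → min 0
[2, 0, -1] → min -1
[0, -1, -5] → min -5
[-1, -5, -4] → min -5
[-5, -4, 10] → min -5
[-4, 10, 5] → min -4
[10, 5, 1] → min 1
[5, 1, -9] → min -9
[1, -9, -3] → min -9
[-9, -3, 3] → min -9
[-3, 3, 6] → min -3

-5, -5, -5, 0, -1, -5, -5, -5, -4, 1, -9, -9, -9, -3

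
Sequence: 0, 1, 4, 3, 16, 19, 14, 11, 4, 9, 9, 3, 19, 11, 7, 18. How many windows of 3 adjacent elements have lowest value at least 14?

1

(0, 1, 4) → min 0
(1, 4, 3) → min 1
(4, 3, 16) → min 3
(3, 16, 19) → min 3
(16, 19, 14) → min 14  ≥ 14 ✓
(19, 14, 11) → min 11
(14, 11, 4) → min 4
(11, 4, 9) → min 4
(4, 9, 9) → min 4
(9, 9, 3) → min 3
(9, 3, 19) → min 3
(3, 19, 11) → min 3
(19, 11, 7) → min 7
(11, 7, 18) → min 7
1 window satisfy the condition.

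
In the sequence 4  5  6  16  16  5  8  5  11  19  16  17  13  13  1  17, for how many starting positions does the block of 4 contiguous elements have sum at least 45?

(4, 5, 6, 16) → sum 31
(5, 6, 16, 16) → sum 43
(6, 16, 16, 5) → sum 43
(16, 16, 5, 8) → sum 45  ≥ 45 ✓
(16, 5, 8, 5) → sum 34
(5, 8, 5, 11) → sum 29
(8, 5, 11, 19) → sum 43
(5, 11, 19, 16) → sum 51  ≥ 45 ✓
(11, 19, 16, 17) → sum 63  ≥ 45 ✓
(19, 16, 17, 13) → sum 65  ≥ 45 ✓
(16, 17, 13, 13) → sum 59  ≥ 45 ✓
(17, 13, 13, 1) → sum 44
(13, 13, 1, 17) → sum 44
5 windows satisfy the condition.

5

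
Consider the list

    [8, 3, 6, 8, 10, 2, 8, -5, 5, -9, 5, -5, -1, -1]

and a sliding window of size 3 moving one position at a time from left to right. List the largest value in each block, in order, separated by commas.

8, 8, 10, 10, 10, 8, 8, 5, 5, 5, 5, -1

[8, 3, 6] → max 8
[3, 6, 8] → max 8
[6, 8, 10] → max 10
[8, 10, 2] → max 10
[10, 2, 8] → max 10
[2, 8, -5] → max 8
[8, -5, 5] → max 8
[-5, 5, -9] → max 5
[5, -9, 5] → max 5
[-9, 5, -5] → max 5
[5, -5, -1] → max 5
[-5, -1, -1] → max -1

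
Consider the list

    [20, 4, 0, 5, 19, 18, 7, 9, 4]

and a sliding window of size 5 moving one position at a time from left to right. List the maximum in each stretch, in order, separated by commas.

20 4 0 5 19 → max 20
4 0 5 19 18 → max 19
0 5 19 18 7 → max 19
5 19 18 7 9 → max 19
19 18 7 9 4 → max 19

20, 19, 19, 19, 19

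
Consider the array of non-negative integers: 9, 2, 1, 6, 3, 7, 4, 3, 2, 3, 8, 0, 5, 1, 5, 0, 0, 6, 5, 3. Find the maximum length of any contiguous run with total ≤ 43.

13

Extend to the right; shrink from the left whenever the sum exceeds 43:
add 9: [9] sum 9, len 1
add 2: [9, 2] sum 11, len 2
add 1: [9, 2, 1] sum 12, len 3
add 6: [9, 2, 1, 6] sum 18, len 4
add 3: [9, 2, 1, 6, 3] sum 21, len 5
add 7: [9, 2, 1, 6, 3, 7] sum 28, len 6
add 4: [9, 2, 1, 6, 3, 7, 4] sum 32, len 7
add 3: [9, 2, 1, 6, 3, 7, 4, 3] sum 35, len 8
add 2: [9, 2, 1, 6, 3, 7, 4, 3, 2] sum 37, len 9
add 3: [9, 2, 1, 6, 3, 7, 4, 3, 2, 3] sum 40, len 10
add 8: [2, 1, 6, 3, 7, 4, 3, 2, 3, 8] sum 39, len 10
add 0: [2, 1, 6, 3, 7, 4, 3, 2, 3, 8, 0] sum 39, len 11
add 5: [1, 6, 3, 7, 4, 3, 2, 3, 8, 0, 5] sum 42, len 11
add 1: [1, 6, 3, 7, 4, 3, 2, 3, 8, 0, 5, 1] sum 43, len 12
add 5: [3, 7, 4, 3, 2, 3, 8, 0, 5, 1, 5] sum 41, len 11
add 0: [3, 7, 4, 3, 2, 3, 8, 0, 5, 1, 5, 0] sum 41, len 12
add 0: [3, 7, 4, 3, 2, 3, 8, 0, 5, 1, 5, 0, 0] sum 41, len 13
add 6: [4, 3, 2, 3, 8, 0, 5, 1, 5, 0, 0, 6] sum 37, len 12
add 5: [4, 3, 2, 3, 8, 0, 5, 1, 5, 0, 0, 6, 5] sum 42, len 13
add 3: [3, 2, 3, 8, 0, 5, 1, 5, 0, 0, 6, 5, 3] sum 41, len 13
Longest length seen: 13.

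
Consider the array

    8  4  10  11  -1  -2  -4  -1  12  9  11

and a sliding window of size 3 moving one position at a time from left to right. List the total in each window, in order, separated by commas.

[8, 4, 10] → sum 22
[4, 10, 11] → sum 25
[10, 11, -1] → sum 20
[11, -1, -2] → sum 8
[-1, -2, -4] → sum -7
[-2, -4, -1] → sum -7
[-4, -1, 12] → sum 7
[-1, 12, 9] → sum 20
[12, 9, 11] → sum 32

22, 25, 20, 8, -7, -7, 7, 20, 32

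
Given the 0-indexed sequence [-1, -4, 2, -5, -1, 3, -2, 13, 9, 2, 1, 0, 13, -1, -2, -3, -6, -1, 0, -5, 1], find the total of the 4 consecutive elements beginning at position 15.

-10

Elements at indices 15..18: -3, -6, -1, 0
sum(-3, -6, -1, 0) = -10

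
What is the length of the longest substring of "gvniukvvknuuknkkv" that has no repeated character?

6

add g: [g] len 1
add v: [g, v] len 2
add n: [g, v, n] len 3
add i: [g, v, n, i] len 4
add u: [g, v, n, i, u] len 5
add k: [g, v, n, i, u, k] len 6
add v (repeat v, move left end past it): [n, i, u, k, v] len 5
add v (repeat v, move left end past it): [v] len 1
add k: [v, k] len 2
add n: [v, k, n] len 3
add u: [v, k, n, u] len 4
add u (repeat u, move left end past it): [u] len 1
add k: [u, k] len 2
add n: [u, k, n] len 3
add k (repeat k, move left end past it): [n, k] len 2
add k (repeat k, move left end past it): [k] len 1
add v: [k, v] len 2
Longest all-distinct length: 6.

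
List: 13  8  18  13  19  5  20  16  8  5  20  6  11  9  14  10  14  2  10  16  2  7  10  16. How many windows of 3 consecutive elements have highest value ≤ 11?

[13, 8, 18] → max 18
[8, 18, 13] → max 18
[18, 13, 19] → max 19
[13, 19, 5] → max 19
[19, 5, 20] → max 20
[5, 20, 16] → max 20
[20, 16, 8] → max 20
[16, 8, 5] → max 16
[8, 5, 20] → max 20
[5, 20, 6] → max 20
[20, 6, 11] → max 20
[6, 11, 9] → max 11  ≤ 11 ✓
[11, 9, 14] → max 14
[9, 14, 10] → max 14
[14, 10, 14] → max 14
[10, 14, 2] → max 14
[14, 2, 10] → max 14
[2, 10, 16] → max 16
[10, 16, 2] → max 16
[16, 2, 7] → max 16
[2, 7, 10] → max 10  ≤ 11 ✓
[7, 10, 16] → max 16
2 windows satisfy the condition.

2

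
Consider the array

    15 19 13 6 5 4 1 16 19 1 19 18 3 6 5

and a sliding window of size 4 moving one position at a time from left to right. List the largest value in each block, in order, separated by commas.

19, 19, 13, 6, 16, 19, 19, 19, 19, 19, 19, 18

15 19 13 6 → max 19
19 13 6 5 → max 19
13 6 5 4 → max 13
6 5 4 1 → max 6
5 4 1 16 → max 16
4 1 16 19 → max 19
1 16 19 1 → max 19
16 19 1 19 → max 19
19 1 19 18 → max 19
1 19 18 3 → max 19
19 18 3 6 → max 19
18 3 6 5 → max 18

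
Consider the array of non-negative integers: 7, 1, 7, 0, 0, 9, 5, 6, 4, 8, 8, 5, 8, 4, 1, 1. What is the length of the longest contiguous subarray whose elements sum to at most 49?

[7] sum 7 len 1
[7, 1] sum 8 len 2
[7, 1, 7] sum 15 len 3
[7, 1, 7, 0] sum 15 len 4
[7, 1, 7, 0, 0] sum 15 len 5
[7, 1, 7, 0, 0, 9] sum 24 len 6
[7, 1, 7, 0, 0, 9, 5] sum 29 len 7
[7, 1, 7, 0, 0, 9, 5, 6] sum 35 len 8
[7, 1, 7, 0, 0, 9, 5, 6, 4] sum 39 len 9
[7, 1, 7, 0, 0, 9, 5, 6, 4, 8] sum 47 len 10
[1, 7, 0, 0, 9, 5, 6, 4, 8, 8] sum 48 len 10
[0, 0, 9, 5, 6, 4, 8, 8, 5] sum 45 len 9
[5, 6, 4, 8, 8, 5, 8] sum 44 len 7
[5, 6, 4, 8, 8, 5, 8, 4] sum 48 len 8
[5, 6, 4, 8, 8, 5, 8, 4, 1] sum 49 len 9
[6, 4, 8, 8, 5, 8, 4, 1, 1] sum 45 len 9
Longest length seen: 10.

10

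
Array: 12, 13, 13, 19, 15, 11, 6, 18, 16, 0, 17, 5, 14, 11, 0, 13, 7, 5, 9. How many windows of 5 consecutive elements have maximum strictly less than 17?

4

12 13 13 19 15 → max 19
13 13 19 15 11 → max 19
13 19 15 11 6 → max 19
19 15 11 6 18 → max 19
15 11 6 18 16 → max 18
11 6 18 16 0 → max 18
6 18 16 0 17 → max 18
18 16 0 17 5 → max 18
16 0 17 5 14 → max 17
0 17 5 14 11 → max 17
17 5 14 11 0 → max 17
5 14 11 0 13 → max 14  < 17 ✓
14 11 0 13 7 → max 14  < 17 ✓
11 0 13 7 5 → max 13  < 17 ✓
0 13 7 5 9 → max 13  < 17 ✓
4 windows satisfy the condition.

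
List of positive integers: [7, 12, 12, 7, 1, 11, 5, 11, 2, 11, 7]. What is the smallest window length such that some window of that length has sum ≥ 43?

add 7: running sum 7 < 43
add 12: running sum 19 < 43
add 12: running sum 31 < 43
add 7: running sum 38 < 43
add 1: running sum 39 < 43
add 11: shortest ending here [12, 12, 7, 1, 11] sum 43, len 5
add 5: shortest ending here [12, 12, 7, 1, 11, 5] sum 48, len 6
add 11: shortest ending here [12, 7, 1, 11, 5, 11] sum 47, len 6
add 2: shortest ending here [12, 7, 1, 11, 5, 11, 2] sum 49, len 7
add 11: shortest ending here [7, 1, 11, 5, 11, 2, 11] sum 48, len 7
add 7: shortest ending here [11, 5, 11, 2, 11, 7] sum 47, len 6
Shortest qualifying length: 5.

5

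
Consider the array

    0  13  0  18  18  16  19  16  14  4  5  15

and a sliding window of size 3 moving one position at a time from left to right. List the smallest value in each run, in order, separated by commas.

0 13 0 → min 0
13 0 18 → min 0
0 18 18 → min 0
18 18 16 → min 16
18 16 19 → min 16
16 19 16 → min 16
19 16 14 → min 14
16 14 4 → min 4
14 4 5 → min 4
4 5 15 → min 4

0, 0, 0, 16, 16, 16, 14, 4, 4, 4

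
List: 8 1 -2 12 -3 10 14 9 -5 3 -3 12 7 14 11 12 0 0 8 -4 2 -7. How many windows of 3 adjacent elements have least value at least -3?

14

8 1 -2 → min -2  ≥ -3 ✓
1 -2 12 → min -2  ≥ -3 ✓
-2 12 -3 → min -3  ≥ -3 ✓
12 -3 10 → min -3  ≥ -3 ✓
-3 10 14 → min -3  ≥ -3 ✓
10 14 9 → min 9  ≥ -3 ✓
14 9 -5 → min -5
9 -5 3 → min -5
-5 3 -3 → min -5
3 -3 12 → min -3  ≥ -3 ✓
-3 12 7 → min -3  ≥ -3 ✓
12 7 14 → min 7  ≥ -3 ✓
7 14 11 → min 7  ≥ -3 ✓
14 11 12 → min 11  ≥ -3 ✓
11 12 0 → min 0  ≥ -3 ✓
12 0 0 → min 0  ≥ -3 ✓
0 0 8 → min 0  ≥ -3 ✓
0 8 -4 → min -4
8 -4 2 → min -4
-4 2 -7 → min -7
14 windows satisfy the condition.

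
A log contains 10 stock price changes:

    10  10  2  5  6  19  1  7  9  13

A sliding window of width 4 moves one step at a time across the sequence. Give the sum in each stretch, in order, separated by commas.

[10, 10, 2, 5] → sum 27
[10, 2, 5, 6] → sum 23
[2, 5, 6, 19] → sum 32
[5, 6, 19, 1] → sum 31
[6, 19, 1, 7] → sum 33
[19, 1, 7, 9] → sum 36
[1, 7, 9, 13] → sum 30

27, 23, 32, 31, 33, 36, 30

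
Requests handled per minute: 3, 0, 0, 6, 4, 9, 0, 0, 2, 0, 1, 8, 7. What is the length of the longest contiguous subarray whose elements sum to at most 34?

12

Extend to the right; shrink from the left whenever the sum exceeds 34:
add 3: [3] sum 3, len 1
add 0: [3, 0] sum 3, len 2
add 0: [3, 0, 0] sum 3, len 3
add 6: [3, 0, 0, 6] sum 9, len 4
add 4: [3, 0, 0, 6, 4] sum 13, len 5
add 9: [3, 0, 0, 6, 4, 9] sum 22, len 6
add 0: [3, 0, 0, 6, 4, 9, 0] sum 22, len 7
add 0: [3, 0, 0, 6, 4, 9, 0, 0] sum 22, len 8
add 2: [3, 0, 0, 6, 4, 9, 0, 0, 2] sum 24, len 9
add 0: [3, 0, 0, 6, 4, 9, 0, 0, 2, 0] sum 24, len 10
add 1: [3, 0, 0, 6, 4, 9, 0, 0, 2, 0, 1] sum 25, len 11
add 8: [3, 0, 0, 6, 4, 9, 0, 0, 2, 0, 1, 8] sum 33, len 12
add 7: [4, 9, 0, 0, 2, 0, 1, 8, 7] sum 31, len 9
Longest length seen: 12.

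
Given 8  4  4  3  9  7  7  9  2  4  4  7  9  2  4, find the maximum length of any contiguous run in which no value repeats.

add 8: [8] len 1
add 4: [8, 4] len 2
add 4 (repeat 4, move left end past it): [4] len 1
add 3: [4, 3] len 2
add 9: [4, 3, 9] len 3
add 7: [4, 3, 9, 7] len 4
add 7 (repeat 7, move left end past it): [7] len 1
add 9: [7, 9] len 2
add 2: [7, 9, 2] len 3
add 4: [7, 9, 2, 4] len 4
add 4 (repeat 4, move left end past it): [4] len 1
add 7: [4, 7] len 2
add 9: [4, 7, 9] len 3
add 2: [4, 7, 9, 2] len 4
add 4 (repeat 4, move left end past it): [7, 9, 2, 4] len 4
Longest all-distinct length: 4.

4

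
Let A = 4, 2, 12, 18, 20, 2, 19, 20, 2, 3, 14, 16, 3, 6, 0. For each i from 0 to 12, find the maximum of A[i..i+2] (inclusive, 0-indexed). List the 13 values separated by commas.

12, 18, 20, 20, 20, 20, 20, 20, 14, 16, 16, 16, 6

Sliding a size-3 window across the 15 values:
4 2 12 → max 12
2 12 18 → max 18
12 18 20 → max 20
18 20 2 → max 20
20 2 19 → max 20
2 19 20 → max 20
19 20 2 → max 20
20 2 3 → max 20
2 3 14 → max 14
3 14 16 → max 16
14 16 3 → max 16
16 3 6 → max 16
3 6 0 → max 6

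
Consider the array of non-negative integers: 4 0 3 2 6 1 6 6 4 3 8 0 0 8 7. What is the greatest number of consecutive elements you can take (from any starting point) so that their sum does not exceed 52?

→ 4: sum 4, len 1
→ 0: sum 4, len 2
→ 3: sum 7, len 3
→ 2: sum 9, len 4
→ 6: sum 15, len 5
→ 1: sum 16, len 6
→ 6: sum 22, len 7
→ 6: sum 28, len 8
→ 4: sum 32, len 9
→ 3: sum 35, len 10
→ 8: sum 43, len 11
→ 0: sum 43, len 12
→ 0: sum 43, len 13
→ 8: sum 51, len 14
→ 7 (dropped 4, 0, 3): sum 51, len 12
Longest length seen: 14.

14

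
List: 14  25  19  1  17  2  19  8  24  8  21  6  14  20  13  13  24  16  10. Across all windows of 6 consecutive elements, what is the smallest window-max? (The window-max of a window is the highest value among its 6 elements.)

Each size-6 window and its max:
[14, 25, 19, 1, 17, 2] → max 25
[25, 19, 1, 17, 2, 19] → max 25
[19, 1, 17, 2, 19, 8] → max 19
[1, 17, 2, 19, 8, 24] → max 24
[17, 2, 19, 8, 24, 8] → max 24
[2, 19, 8, 24, 8, 21] → max 24
[19, 8, 24, 8, 21, 6] → max 24
[8, 24, 8, 21, 6, 14] → max 24
[24, 8, 21, 6, 14, 20] → max 24
[8, 21, 6, 14, 20, 13] → max 21
[21, 6, 14, 20, 13, 13] → max 21
[6, 14, 20, 13, 13, 24] → max 24
[14, 20, 13, 13, 24, 16] → max 24
[20, 13, 13, 24, 16, 10] → max 24
Smallest of these is 19.

19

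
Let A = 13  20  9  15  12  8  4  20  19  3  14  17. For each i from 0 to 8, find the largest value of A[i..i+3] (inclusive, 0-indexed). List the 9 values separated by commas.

20, 20, 15, 15, 20, 20, 20, 20, 19

Sliding a size-4 window across the 12 values:
[13, 20, 9, 15] → max 20
[20, 9, 15, 12] → max 20
[9, 15, 12, 8] → max 15
[15, 12, 8, 4] → max 15
[12, 8, 4, 20] → max 20
[8, 4, 20, 19] → max 20
[4, 20, 19, 3] → max 20
[20, 19, 3, 14] → max 20
[19, 3, 14, 17] → max 19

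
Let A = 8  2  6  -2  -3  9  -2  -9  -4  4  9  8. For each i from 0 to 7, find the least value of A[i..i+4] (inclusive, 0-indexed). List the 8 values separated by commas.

-3, -3, -3, -9, -9, -9, -9, -9

(8, 2, 6, -2, -3) → min -3
(2, 6, -2, -3, 9) → min -3
(6, -2, -3, 9, -2) → min -3
(-2, -3, 9, -2, -9) → min -9
(-3, 9, -2, -9, -4) → min -9
(9, -2, -9, -4, 4) → min -9
(-2, -9, -4, 4, 9) → min -9
(-9, -4, 4, 9, 8) → min -9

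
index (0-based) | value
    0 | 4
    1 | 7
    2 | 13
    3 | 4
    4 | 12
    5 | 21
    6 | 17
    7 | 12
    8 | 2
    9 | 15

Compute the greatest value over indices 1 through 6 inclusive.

Elements at indices 1..6: 7, 13, 4, 12, 21, 17
max(7, 13, 4, 12, 21, 17) = 21

21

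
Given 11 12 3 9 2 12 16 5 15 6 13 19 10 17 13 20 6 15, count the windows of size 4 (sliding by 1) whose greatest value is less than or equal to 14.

3

11 12 3 9 → max 12  ≤ 14 ✓
12 3 9 2 → max 12  ≤ 14 ✓
3 9 2 12 → max 12  ≤ 14 ✓
9 2 12 16 → max 16
2 12 16 5 → max 16
12 16 5 15 → max 16
16 5 15 6 → max 16
5 15 6 13 → max 15
15 6 13 19 → max 19
6 13 19 10 → max 19
13 19 10 17 → max 19
19 10 17 13 → max 19
10 17 13 20 → max 20
17 13 20 6 → max 20
13 20 6 15 → max 20
3 windows satisfy the condition.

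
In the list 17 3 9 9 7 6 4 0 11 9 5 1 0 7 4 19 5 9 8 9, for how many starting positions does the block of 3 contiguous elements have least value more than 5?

(17, 3, 9) → min 3
(3, 9, 9) → min 3
(9, 9, 7) → min 7  > 5 ✓
(9, 7, 6) → min 6  > 5 ✓
(7, 6, 4) → min 4
(6, 4, 0) → min 0
(4, 0, 11) → min 0
(0, 11, 9) → min 0
(11, 9, 5) → min 5
(9, 5, 1) → min 1
(5, 1, 0) → min 0
(1, 0, 7) → min 0
(0, 7, 4) → min 0
(7, 4, 19) → min 4
(4, 19, 5) → min 4
(19, 5, 9) → min 5
(5, 9, 8) → min 5
(9, 8, 9) → min 8  > 5 ✓
3 windows satisfy the condition.

3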